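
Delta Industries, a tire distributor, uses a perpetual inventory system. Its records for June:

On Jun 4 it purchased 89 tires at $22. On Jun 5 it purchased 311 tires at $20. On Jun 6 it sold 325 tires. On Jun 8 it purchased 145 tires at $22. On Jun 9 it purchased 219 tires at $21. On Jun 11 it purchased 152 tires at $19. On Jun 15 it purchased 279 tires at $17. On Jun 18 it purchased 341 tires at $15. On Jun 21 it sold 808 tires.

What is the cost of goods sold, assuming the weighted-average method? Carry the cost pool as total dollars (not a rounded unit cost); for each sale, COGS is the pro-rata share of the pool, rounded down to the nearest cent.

COGS = $21,369.02

After Jun 4: 89 on hand, pool $1,958.00 (≈ $22.0000 each)
After Jun 5: 400 on hand, pool $8,178.00 (≈ $20.4450 each)
Jun 6, sell 325: 325/400 × $8,178.00 → $6,644.62
After Jun 8: 220 on hand, pool $4,723.38 (≈ $21.4699 each)
After Jun 9: 439 on hand, pool $9,322.38 (≈ $21.2355 each)
After Jun 11: 591 on hand, pool $12,210.38 (≈ $20.6605 each)
After Jun 15: 870 on hand, pool $16,953.38 (≈ $19.4866 each)
After Jun 18: 1211 on hand, pool $22,068.38 (≈ $18.2233 each)
Jun 21, sell 808: 808/1211 × $22,068.38 → $14,724.40
Total COGS = $6,644.62 + $14,724.40 = $21,369.02
Ending inventory (cost pool remaining) = $7,343.98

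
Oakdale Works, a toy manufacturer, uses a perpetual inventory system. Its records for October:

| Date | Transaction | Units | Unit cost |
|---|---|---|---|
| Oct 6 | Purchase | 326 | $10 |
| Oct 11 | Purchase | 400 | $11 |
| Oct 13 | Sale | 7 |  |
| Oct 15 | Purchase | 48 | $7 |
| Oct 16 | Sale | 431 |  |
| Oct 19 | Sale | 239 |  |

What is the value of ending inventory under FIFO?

Oct 13, 7 sold [FIFO — oldest first]: 7 @ $10 = $70
Oct 16, 431 sold [FIFO — oldest first]: 319 @ $10 + 112 @ $11 = $4,422
Oct 19, 239 sold [FIFO — oldest first]: 239 @ $11 = $2,629
Total COGS = $70 + $4,422 + $2,629 = $7,121
Ending inventory: 49 @ $11 + 48 @ $7 = $875
Check: goods available $7,996 = COGS $7,121 + ending $875

Ending inventory = $875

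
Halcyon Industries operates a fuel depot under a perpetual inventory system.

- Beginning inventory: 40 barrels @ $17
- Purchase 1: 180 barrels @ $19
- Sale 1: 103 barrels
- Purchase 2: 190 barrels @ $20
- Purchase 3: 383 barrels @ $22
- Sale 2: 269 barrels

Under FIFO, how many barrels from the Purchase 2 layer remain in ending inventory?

38

Sale 1 (103) [FIFO — oldest first]: 40 @ $17 + 63 @ $19 = $1,877
Sale 2 (269) [FIFO — oldest first]: 117 @ $19 + 152 @ $20 = $5,263
Total COGS = $1,877 + $5,263 = $7,140
Ending inventory: 38 @ $20 + 383 @ $22 = $9,186
Check: goods available $16,326 = COGS $7,140 + ending $9,186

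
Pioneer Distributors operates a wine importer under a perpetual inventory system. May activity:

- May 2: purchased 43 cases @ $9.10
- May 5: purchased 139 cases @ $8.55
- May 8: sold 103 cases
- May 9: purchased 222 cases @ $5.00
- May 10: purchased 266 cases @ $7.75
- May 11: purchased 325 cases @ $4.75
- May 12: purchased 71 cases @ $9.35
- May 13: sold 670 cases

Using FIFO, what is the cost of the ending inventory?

Ending inventory = $1,718.35

May 8, 103 sold [FIFO — oldest first]: 43 @ $9.10 + 60 @ $8.55 = $904.30
May 13, 670 sold [FIFO — oldest first]: 79 @ $8.55 + 222 @ $5.00 + 266 @ $7.75 + 103 @ $4.75 = $4,336.20
Total COGS = $904.30 + $4,336.20 = $5,240.50
Ending inventory: 222 @ $4.75 + 71 @ $9.35 = $1,718.35
Check: goods available $6,958.85 = COGS $5,240.50 + ending $1,718.35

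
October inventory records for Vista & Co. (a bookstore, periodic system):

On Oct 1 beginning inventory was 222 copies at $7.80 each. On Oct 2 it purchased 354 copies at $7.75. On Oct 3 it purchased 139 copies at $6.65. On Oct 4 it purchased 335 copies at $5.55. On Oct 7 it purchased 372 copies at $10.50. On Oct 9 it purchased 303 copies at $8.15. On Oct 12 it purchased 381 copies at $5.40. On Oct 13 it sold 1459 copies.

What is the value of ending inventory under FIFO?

Ending inventory = $4,225.30

Oct 13, 1459 sold [FIFO — oldest first]: 222 @ $7.80 + 354 @ $7.75 + 139 @ $6.65 + 335 @ $5.55 + 372 @ $10.50 + 37 @ $8.15 = $11,466.25
Ending inventory: 266 @ $8.15 + 381 @ $5.40 = $4,225.30
Check: goods available $15,691.55 = COGS $11,466.25 + ending $4,225.30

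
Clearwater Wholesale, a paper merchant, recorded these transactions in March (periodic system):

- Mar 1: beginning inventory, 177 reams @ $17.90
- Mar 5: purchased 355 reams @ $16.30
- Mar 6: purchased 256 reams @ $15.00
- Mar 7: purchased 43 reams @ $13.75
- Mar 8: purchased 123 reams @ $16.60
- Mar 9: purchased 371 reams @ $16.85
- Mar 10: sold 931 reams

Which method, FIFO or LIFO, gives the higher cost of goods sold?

FIFO

FIFO COGS: 177 @ $17.90 + 355 @ $16.30 + 256 @ $15.00 + 43 @ $13.75 + 100 @ $16.60 = $15,046.05
LIFO COGS: 371 @ $16.85 + 123 @ $16.60 + 43 @ $13.75 + 256 @ $15.00 + 138 @ $16.30 = $14,973.80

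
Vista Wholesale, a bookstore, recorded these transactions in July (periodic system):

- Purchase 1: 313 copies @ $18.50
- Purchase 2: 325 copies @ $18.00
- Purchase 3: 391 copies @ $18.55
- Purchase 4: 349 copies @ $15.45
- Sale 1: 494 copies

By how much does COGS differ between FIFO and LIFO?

FIFO COGS: 313 @ $18.50 + 181 @ $18.00 = $9,048.50
LIFO COGS: 349 @ $15.45 + 145 @ $18.55 = $8,081.80
Difference = |$9,048.50 − $8,081.80| = $966.70

$966.70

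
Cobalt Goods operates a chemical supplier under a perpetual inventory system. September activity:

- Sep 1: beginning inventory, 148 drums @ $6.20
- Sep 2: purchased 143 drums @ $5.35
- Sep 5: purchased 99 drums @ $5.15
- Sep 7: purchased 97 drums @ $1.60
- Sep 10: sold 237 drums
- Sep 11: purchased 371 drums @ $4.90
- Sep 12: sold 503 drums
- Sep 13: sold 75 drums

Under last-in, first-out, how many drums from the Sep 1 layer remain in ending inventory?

Sep 10, 237 sold [LIFO — newest first]: 97 @ $1.60 + 99 @ $5.15 + 41 @ $5.35 = $884.40
Sep 12, 503 sold [LIFO — newest first]: 371 @ $4.90 + 102 @ $5.35 + 30 @ $6.20 = $2,549.60
Sep 13, 75 sold [LIFO — newest first]: 75 @ $6.20 = $465.00
Total COGS = $884.40 + $2,549.60 + $465.00 = $3,899.00
Ending inventory: 43 @ $6.20 = $266.60

43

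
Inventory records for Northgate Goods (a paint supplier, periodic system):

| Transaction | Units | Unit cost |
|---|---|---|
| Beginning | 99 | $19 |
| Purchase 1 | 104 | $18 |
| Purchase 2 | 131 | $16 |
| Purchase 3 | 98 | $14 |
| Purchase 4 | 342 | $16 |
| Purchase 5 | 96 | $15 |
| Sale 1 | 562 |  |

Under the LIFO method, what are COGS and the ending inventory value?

COGS = $8,700; ending inventory = $5,433

Sale 1 (562) [LIFO — newest first]: 96 @ $15 + 342 @ $16 + 98 @ $14 + 26 @ $16 = $8,700
Ending inventory: 99 @ $19 + 104 @ $18 + 105 @ $16 = $5,433
Check: goods available $14,133 = COGS $8,700 + ending $5,433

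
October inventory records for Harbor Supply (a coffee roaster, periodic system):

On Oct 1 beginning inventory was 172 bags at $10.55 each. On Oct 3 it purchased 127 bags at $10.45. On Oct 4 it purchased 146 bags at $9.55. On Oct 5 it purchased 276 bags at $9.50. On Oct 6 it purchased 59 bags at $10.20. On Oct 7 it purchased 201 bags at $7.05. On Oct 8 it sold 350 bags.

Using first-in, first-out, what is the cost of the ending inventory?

Ending inventory = $5,548.10

Oct 8, 350 sold [FIFO — oldest first]: 172 @ $10.55 + 127 @ $10.45 + 51 @ $9.55 = $3,628.80
Ending inventory: 95 @ $9.55 + 276 @ $9.50 + 59 @ $10.20 + 201 @ $7.05 = $5,548.10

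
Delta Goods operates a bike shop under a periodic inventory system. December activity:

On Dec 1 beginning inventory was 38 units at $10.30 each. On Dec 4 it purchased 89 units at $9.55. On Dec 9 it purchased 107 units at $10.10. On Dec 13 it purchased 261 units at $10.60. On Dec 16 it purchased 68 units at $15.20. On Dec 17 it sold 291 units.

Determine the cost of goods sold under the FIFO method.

Dec 17, 291 sold [FIFO — oldest first]: 38 @ $10.30 + 89 @ $9.55 + 107 @ $10.10 + 57 @ $10.60 = $2,926.25
Ending inventory: 204 @ $10.60 + 68 @ $15.20 = $3,196.00

COGS = $2,926.25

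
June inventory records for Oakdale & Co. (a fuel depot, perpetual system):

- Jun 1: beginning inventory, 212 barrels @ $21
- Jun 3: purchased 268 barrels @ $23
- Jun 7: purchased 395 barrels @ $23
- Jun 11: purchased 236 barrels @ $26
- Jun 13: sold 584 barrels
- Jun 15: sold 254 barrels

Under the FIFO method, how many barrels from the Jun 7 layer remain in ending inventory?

Jun 13, 584 sold [FIFO — oldest first]: 212 @ $21 + 268 @ $23 + 104 @ $23 = $13,008
Jun 15, 254 sold [FIFO — oldest first]: 254 @ $23 = $5,842
Total COGS = $13,008 + $5,842 = $18,850
Ending inventory: 37 @ $23 + 236 @ $26 = $6,987

37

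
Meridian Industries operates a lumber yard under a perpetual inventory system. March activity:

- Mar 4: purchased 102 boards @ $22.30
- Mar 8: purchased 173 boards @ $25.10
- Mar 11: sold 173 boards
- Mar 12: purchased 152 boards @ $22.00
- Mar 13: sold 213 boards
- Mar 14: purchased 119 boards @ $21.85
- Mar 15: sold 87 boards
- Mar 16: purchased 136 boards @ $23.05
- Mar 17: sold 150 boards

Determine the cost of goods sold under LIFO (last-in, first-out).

Mar 11, 173 sold [LIFO — newest first]: 173 @ $25.10 = $4,342.30
Mar 13, 213 sold [LIFO — newest first]: 152 @ $22.00 + 61 @ $22.30 = $4,704.30
Mar 15, 87 sold [LIFO — newest first]: 87 @ $21.85 = $1,900.95
Mar 17, 150 sold [LIFO — newest first]: 136 @ $23.05 + 14 @ $21.85 = $3,440.70
Total COGS = $4,342.30 + $4,704.30 + $1,900.95 + $3,440.70 = $14,388.25
Ending inventory: 41 @ $22.30 + 18 @ $21.85 = $1,307.60

COGS = $14,388.25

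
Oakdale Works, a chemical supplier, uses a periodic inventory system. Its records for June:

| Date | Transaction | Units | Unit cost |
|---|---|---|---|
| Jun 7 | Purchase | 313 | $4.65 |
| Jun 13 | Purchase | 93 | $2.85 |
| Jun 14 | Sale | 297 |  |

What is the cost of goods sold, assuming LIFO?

Jun 14, 297 sold [LIFO — newest first]: 93 @ $2.85 + 204 @ $4.65 = $1,213.65
Ending inventory: 109 @ $4.65 = $506.85
Check: goods available $1,720.50 = COGS $1,213.65 + ending $506.85

COGS = $1,213.65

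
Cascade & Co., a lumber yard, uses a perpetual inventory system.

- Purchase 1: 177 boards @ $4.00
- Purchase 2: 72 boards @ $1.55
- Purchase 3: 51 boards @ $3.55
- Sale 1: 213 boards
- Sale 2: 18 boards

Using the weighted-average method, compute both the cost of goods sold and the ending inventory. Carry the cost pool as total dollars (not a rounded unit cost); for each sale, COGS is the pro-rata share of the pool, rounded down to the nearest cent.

After Purchase 1: 177 on hand, pool $708.00 (≈ $4.0000 each)
After Purchase 2: 249 on hand, pool $819.60 (≈ $3.2916 each)
After Purchase 3: 300 on hand, pool $1,000.65 (≈ $3.3355 each)
Sale 1, sell 213: 213/300 × $1,000.65 → $710.46
Sale 2, sell 18: 18/87 × $290.19 → $60.03
Total COGS = $710.46 + $60.03 = $770.49
Ending inventory (cost pool remaining) = $230.16

COGS = $770.49; ending inventory = $230.16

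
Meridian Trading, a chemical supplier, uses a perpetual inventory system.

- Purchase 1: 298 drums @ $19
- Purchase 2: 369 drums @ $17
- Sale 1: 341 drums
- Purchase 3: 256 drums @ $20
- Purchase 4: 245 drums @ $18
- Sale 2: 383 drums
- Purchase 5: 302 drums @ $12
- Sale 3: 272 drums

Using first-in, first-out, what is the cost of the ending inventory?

Sale 1 (341) [FIFO — oldest first]: 298 @ $19 + 43 @ $17 = $6,393
Sale 2 (383) [FIFO — oldest first]: 326 @ $17 + 57 @ $20 = $6,682
Sale 3 (272) [FIFO — oldest first]: 199 @ $20 + 73 @ $18 = $5,294
Total COGS = $6,393 + $6,682 + $5,294 = $18,369
Ending inventory: 172 @ $18 + 302 @ $12 = $6,720

Ending inventory = $6,720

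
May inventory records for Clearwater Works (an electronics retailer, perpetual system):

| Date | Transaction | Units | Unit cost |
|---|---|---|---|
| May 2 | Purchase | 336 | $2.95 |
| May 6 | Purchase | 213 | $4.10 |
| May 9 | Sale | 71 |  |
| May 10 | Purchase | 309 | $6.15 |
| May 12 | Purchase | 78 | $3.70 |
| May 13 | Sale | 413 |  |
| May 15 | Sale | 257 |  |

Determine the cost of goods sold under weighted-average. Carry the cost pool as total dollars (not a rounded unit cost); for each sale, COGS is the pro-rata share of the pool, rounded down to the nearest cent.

COGS = $3,194.02

After May 2: 336 on hand, pool $991.20 (≈ $2.9500 each)
After May 6: 549 on hand, pool $1,864.50 (≈ $3.3962 each)
May 9, sell 71: 71/549 × $1,864.50 → $241.12
After May 10: 787 on hand, pool $3,523.73 (≈ $4.4774 each)
After May 12: 865 on hand, pool $3,812.33 (≈ $4.4073 each)
May 13, sell 413: 413/865 × $3,812.33 → $1,820.22
May 15, sell 257: 257/452 × $1,992.11 → $1,132.68
Total COGS = $241.12 + $1,820.22 + $1,132.68 = $3,194.02
Ending inventory (cost pool remaining) = $859.43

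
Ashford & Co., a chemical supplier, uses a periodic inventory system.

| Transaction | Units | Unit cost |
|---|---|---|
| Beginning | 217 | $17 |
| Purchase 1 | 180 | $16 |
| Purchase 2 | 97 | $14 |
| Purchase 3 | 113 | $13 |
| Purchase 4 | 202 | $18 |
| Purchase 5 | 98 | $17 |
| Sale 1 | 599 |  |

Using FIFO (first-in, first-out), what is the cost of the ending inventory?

Sale 1 (599) [FIFO — oldest first]: 217 @ $17 + 180 @ $16 + 97 @ $14 + 105 @ $13 = $9,292
Ending inventory: 8 @ $13 + 202 @ $18 + 98 @ $17 = $5,406

Ending inventory = $5,406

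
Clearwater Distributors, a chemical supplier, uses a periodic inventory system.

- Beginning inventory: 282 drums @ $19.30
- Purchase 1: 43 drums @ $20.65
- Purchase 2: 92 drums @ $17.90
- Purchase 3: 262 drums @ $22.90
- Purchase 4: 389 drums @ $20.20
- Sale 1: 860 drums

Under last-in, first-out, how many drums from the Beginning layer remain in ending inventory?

208

Sale 1 (860) [LIFO — newest first]: 389 @ $20.20 + 262 @ $22.90 + 92 @ $17.90 + 43 @ $20.65 + 74 @ $19.30 = $17,820.55
Ending inventory: 208 @ $19.30 = $4,014.40
Check: goods available $21,834.95 = COGS $17,820.55 + ending $4,014.40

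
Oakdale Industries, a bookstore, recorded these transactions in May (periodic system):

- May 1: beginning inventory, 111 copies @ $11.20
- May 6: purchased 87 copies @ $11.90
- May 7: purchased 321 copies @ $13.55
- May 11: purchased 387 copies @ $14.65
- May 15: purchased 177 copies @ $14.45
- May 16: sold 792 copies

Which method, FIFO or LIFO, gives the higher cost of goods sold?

LIFO

FIFO COGS: 111 @ $11.20 + 87 @ $11.90 + 321 @ $13.55 + 273 @ $14.65 = $10,627.50
LIFO COGS: 177 @ $14.45 + 387 @ $14.65 + 228 @ $13.55 = $11,316.60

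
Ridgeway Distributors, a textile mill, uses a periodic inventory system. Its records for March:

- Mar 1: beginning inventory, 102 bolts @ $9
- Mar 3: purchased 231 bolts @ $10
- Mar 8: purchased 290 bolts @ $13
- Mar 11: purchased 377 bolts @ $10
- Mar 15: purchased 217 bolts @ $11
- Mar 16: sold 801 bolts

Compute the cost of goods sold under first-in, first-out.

Mar 16, 801 sold [FIFO — oldest first]: 102 @ $9 + 231 @ $10 + 290 @ $13 + 178 @ $10 = $8,778
Ending inventory: 199 @ $10 + 217 @ $11 = $4,377
Check: goods available $13,155 = COGS $8,778 + ending $4,377

COGS = $8,778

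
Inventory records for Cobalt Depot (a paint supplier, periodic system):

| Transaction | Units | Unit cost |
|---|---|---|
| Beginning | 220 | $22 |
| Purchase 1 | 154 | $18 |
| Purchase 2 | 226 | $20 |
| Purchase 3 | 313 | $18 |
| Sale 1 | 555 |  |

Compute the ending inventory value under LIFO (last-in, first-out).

Ending inventory = $7,324

Sale 1 (555) [LIFO — newest first]: 313 @ $18 + 226 @ $20 + 16 @ $18 = $10,442
Ending inventory: 220 @ $22 + 138 @ $18 = $7,324
Check: goods available $17,766 = COGS $10,442 + ending $7,324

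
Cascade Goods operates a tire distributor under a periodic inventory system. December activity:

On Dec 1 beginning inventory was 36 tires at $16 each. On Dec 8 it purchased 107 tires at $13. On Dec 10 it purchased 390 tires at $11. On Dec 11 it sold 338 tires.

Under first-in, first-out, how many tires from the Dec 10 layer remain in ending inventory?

195

Dec 11, 338 sold [FIFO — oldest first]: 36 @ $16 + 107 @ $13 + 195 @ $11 = $4,112
Ending inventory: 195 @ $11 = $2,145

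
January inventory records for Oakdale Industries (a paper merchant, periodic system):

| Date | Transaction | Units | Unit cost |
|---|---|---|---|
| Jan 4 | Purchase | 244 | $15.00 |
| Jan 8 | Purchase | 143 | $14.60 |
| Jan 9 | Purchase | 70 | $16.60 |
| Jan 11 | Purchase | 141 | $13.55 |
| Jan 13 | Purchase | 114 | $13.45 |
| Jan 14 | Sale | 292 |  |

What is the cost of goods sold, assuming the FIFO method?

COGS = $4,360.80

Jan 14, 292 sold [FIFO — oldest first]: 244 @ $15.00 + 48 @ $14.60 = $4,360.80
Ending inventory: 95 @ $14.60 + 70 @ $16.60 + 141 @ $13.55 + 114 @ $13.45 = $5,992.85
Check: goods available $10,353.65 = COGS $4,360.80 + ending $5,992.85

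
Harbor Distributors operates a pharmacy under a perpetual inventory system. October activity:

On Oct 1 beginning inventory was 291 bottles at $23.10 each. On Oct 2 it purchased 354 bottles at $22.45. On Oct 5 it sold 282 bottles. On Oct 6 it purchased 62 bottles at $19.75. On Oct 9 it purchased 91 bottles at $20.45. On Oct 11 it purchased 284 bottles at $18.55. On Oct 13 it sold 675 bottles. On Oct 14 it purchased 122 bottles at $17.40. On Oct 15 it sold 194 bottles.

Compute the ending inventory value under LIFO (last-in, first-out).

Ending inventory = $1,224.30

Oct 5, 282 sold [LIFO — newest first]: 282 @ $22.45 = $6,330.90
Oct 13, 675 sold [LIFO — newest first]: 284 @ $18.55 + 91 @ $20.45 + 62 @ $19.75 + 72 @ $22.45 + 166 @ $23.10 = $13,804.65
Oct 15, 194 sold [LIFO — newest first]: 122 @ $17.40 + 72 @ $23.10 = $3,786.00
Total COGS = $6,330.90 + $13,804.65 + $3,786.00 = $23,921.55
Ending inventory: 53 @ $23.10 = $1,224.30
Check: goods available $25,145.85 = COGS $23,921.55 + ending $1,224.30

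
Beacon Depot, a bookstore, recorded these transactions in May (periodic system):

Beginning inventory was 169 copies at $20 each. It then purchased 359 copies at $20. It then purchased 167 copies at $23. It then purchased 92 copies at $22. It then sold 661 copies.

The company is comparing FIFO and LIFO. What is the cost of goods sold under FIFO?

FIFO COGS: 169 @ $20 + 359 @ $20 + 133 @ $23 = $13,619
LIFO COGS: 92 @ $22 + 167 @ $23 + 359 @ $20 + 43 @ $20 = $13,905

COGS = $13,619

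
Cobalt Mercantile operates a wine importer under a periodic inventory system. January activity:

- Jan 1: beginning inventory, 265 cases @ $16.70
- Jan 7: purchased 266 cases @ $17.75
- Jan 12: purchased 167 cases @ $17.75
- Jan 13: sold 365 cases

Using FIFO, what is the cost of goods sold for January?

COGS = $6,200.50

Jan 13, 365 sold [FIFO — oldest first]: 265 @ $16.70 + 100 @ $17.75 = $6,200.50
Ending inventory: 166 @ $17.75 + 167 @ $17.75 = $5,910.75
Check: goods available $12,111.25 = COGS $6,200.50 + ending $5,910.75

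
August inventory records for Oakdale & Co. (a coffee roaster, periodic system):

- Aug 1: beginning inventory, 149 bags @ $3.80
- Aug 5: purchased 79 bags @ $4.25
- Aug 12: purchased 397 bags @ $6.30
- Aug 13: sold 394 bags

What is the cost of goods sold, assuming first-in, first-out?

Aug 13, 394 sold [FIFO — oldest first]: 149 @ $3.80 + 79 @ $4.25 + 166 @ $6.30 = $1,947.75
Ending inventory: 231 @ $6.30 = $1,455.30

COGS = $1,947.75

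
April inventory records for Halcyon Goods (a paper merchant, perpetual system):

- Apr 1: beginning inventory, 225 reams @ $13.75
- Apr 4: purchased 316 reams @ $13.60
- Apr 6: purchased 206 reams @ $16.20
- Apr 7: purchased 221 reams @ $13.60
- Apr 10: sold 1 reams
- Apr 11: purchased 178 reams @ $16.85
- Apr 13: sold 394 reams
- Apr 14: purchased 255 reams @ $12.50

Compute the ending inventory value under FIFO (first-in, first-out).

Apr 10, 1 sold [FIFO — oldest first]: 1 @ $13.75 = $13.75
Apr 13, 394 sold [FIFO — oldest first]: 224 @ $13.75 + 170 @ $13.60 = $5,392.00
Total COGS = $13.75 + $5,392.00 = $5,405.75
Ending inventory: 146 @ $13.60 + 206 @ $16.20 + 221 @ $13.60 + 178 @ $16.85 + 255 @ $12.50 = $14,515.20

Ending inventory = $14,515.20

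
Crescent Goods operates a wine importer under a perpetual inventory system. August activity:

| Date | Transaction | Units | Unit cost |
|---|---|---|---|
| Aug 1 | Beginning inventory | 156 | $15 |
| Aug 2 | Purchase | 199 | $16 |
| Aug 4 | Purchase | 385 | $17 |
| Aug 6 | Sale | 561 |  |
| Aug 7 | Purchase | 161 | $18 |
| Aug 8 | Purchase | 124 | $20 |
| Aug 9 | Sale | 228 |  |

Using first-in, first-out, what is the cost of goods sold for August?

COGS = $12,951

Aug 6, 561 sold [FIFO — oldest first]: 156 @ $15 + 199 @ $16 + 206 @ $17 = $9,026
Aug 9, 228 sold [FIFO — oldest first]: 179 @ $17 + 49 @ $18 = $3,925
Total COGS = $9,026 + $3,925 = $12,951
Ending inventory: 112 @ $18 + 124 @ $20 = $4,496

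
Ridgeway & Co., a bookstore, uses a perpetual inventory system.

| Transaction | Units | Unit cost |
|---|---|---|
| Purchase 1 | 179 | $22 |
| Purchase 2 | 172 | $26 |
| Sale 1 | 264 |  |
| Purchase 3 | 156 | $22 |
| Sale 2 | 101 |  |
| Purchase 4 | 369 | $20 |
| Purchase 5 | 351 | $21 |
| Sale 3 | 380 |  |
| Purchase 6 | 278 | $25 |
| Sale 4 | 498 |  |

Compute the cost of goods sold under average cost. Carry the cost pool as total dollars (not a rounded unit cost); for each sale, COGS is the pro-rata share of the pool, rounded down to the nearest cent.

After Purchase 1: 179 on hand, pool $3,938.00 (≈ $22.0000 each)
After Purchase 2: 351 on hand, pool $8,410.00 (≈ $23.9601 each)
Sale 1, sell 264: 264/351 × $8,410.00 → $6,325.47
After Purchase 3: 243 on hand, pool $5,516.53 (≈ $22.7018 each)
Sale 2, sell 101: 101/243 × $5,516.53 → $2,292.87
After Purchase 4: 511 on hand, pool $10,603.66 (≈ $20.7508 each)
After Purchase 5: 862 on hand, pool $17,974.66 (≈ $20.8523 each)
Sale 3, sell 380: 380/862 × $17,974.66 → $7,923.86
After Purchase 6: 760 on hand, pool $17,000.80 (≈ $22.3695 each)
Sale 4, sell 498: 498/760 × $17,000.80 → $11,139.99
Total COGS = $6,325.47 + $2,292.87 + $7,923.86 + $11,139.99 = $27,682.19
Ending inventory (cost pool remaining) = $5,860.81

COGS = $27,682.19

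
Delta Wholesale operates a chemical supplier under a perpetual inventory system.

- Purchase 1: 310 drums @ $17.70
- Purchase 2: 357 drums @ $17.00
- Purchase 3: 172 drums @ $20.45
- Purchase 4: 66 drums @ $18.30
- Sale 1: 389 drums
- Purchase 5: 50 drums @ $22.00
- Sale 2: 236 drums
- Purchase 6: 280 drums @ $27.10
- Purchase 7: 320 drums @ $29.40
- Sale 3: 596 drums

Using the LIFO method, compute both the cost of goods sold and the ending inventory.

COGS = $28,441.80; ending inventory = $5,935.40

Sale 1 (389) [LIFO — newest first]: 66 @ $18.30 + 172 @ $20.45 + 151 @ $17.00 = $7,292.20
Sale 2 (236) [LIFO — newest first]: 50 @ $22.00 + 186 @ $17.00 = $4,262.00
Sale 3 (596) [LIFO — newest first]: 320 @ $29.40 + 276 @ $27.10 = $16,887.60
Total COGS = $7,292.20 + $4,262.00 + $16,887.60 = $28,441.80
Ending inventory: 310 @ $17.70 + 20 @ $17.00 + 4 @ $27.10 = $5,935.40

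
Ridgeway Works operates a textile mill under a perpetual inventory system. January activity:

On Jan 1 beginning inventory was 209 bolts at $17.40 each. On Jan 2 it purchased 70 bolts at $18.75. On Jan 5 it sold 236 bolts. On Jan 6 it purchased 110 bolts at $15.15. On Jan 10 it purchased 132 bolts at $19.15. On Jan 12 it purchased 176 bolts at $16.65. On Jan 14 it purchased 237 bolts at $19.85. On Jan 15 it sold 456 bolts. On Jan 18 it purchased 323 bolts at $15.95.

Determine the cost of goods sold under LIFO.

Jan 5, 236 sold [LIFO — newest first]: 70 @ $18.75 + 166 @ $17.40 = $4,200.90
Jan 15, 456 sold [LIFO — newest first]: 237 @ $19.85 + 176 @ $16.65 + 43 @ $19.15 = $8,458.30
Total COGS = $4,200.90 + $8,458.30 = $12,659.20
Ending inventory: 43 @ $17.40 + 110 @ $15.15 + 89 @ $19.15 + 323 @ $15.95 = $9,270.90

COGS = $12,659.20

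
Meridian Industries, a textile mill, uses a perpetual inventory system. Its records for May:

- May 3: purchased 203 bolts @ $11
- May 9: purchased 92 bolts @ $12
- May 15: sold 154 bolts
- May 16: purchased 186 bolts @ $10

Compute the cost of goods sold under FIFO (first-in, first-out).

COGS = $1,694

May 15, 154 sold [FIFO — oldest first]: 154 @ $11 = $1,694
Ending inventory: 49 @ $11 + 92 @ $12 + 186 @ $10 = $3,503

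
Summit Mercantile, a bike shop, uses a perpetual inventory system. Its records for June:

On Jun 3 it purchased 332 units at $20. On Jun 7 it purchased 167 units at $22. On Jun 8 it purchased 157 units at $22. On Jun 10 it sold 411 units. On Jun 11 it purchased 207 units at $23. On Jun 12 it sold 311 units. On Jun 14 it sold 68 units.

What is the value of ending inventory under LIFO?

Ending inventory = $1,460

Jun 10, 411 sold [LIFO — newest first]: 157 @ $22 + 167 @ $22 + 87 @ $20 = $8,868
Jun 12, 311 sold [LIFO — newest first]: 207 @ $23 + 104 @ $20 = $6,841
Jun 14, 68 sold [LIFO — newest first]: 68 @ $20 = $1,360
Total COGS = $8,868 + $6,841 + $1,360 = $17,069
Ending inventory: 73 @ $20 = $1,460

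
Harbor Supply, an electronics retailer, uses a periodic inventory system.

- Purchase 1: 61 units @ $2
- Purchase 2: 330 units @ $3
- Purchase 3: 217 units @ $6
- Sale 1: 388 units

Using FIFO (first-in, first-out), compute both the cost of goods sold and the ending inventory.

Sale 1 (388) [FIFO — oldest first]: 61 @ $2 + 327 @ $3 = $1,103
Ending inventory: 3 @ $3 + 217 @ $6 = $1,311

COGS = $1,103; ending inventory = $1,311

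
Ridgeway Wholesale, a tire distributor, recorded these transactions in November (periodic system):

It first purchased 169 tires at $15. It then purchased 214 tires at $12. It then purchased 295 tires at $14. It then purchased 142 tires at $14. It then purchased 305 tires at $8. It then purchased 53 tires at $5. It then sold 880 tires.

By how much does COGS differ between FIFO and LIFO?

FIFO COGS: 169 @ $15 + 214 @ $12 + 295 @ $14 + 142 @ $14 + 60 @ $8 = $11,701
LIFO COGS: 53 @ $5 + 305 @ $8 + 142 @ $14 + 295 @ $14 + 85 @ $12 = $9,843
Difference = |$11,701 − $9,843| = $1,858

$1,858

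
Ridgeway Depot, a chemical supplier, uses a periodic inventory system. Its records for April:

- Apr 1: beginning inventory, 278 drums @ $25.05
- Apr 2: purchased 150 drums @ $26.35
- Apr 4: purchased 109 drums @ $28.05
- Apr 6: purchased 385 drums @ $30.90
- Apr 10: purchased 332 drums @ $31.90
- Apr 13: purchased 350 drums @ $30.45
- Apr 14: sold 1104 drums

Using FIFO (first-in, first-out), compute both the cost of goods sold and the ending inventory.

Apr 14, 1104 sold [FIFO — oldest first]: 278 @ $25.05 + 150 @ $26.35 + 109 @ $28.05 + 385 @ $30.90 + 182 @ $31.90 = $31,676.15
Ending inventory: 150 @ $31.90 + 350 @ $30.45 = $15,442.50

COGS = $31,676.15; ending inventory = $15,442.50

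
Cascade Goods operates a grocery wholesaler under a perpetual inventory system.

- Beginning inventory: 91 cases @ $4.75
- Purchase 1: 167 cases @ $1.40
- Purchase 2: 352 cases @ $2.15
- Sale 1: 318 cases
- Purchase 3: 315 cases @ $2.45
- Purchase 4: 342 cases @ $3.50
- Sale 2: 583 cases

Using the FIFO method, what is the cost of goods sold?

Sale 1 (318) [FIFO — oldest first]: 91 @ $4.75 + 167 @ $1.40 + 60 @ $2.15 = $795.05
Sale 2 (583) [FIFO — oldest first]: 292 @ $2.15 + 291 @ $2.45 = $1,340.75
Total COGS = $795.05 + $1,340.75 = $2,135.80
Ending inventory: 24 @ $2.45 + 342 @ $3.50 = $1,255.80

COGS = $2,135.80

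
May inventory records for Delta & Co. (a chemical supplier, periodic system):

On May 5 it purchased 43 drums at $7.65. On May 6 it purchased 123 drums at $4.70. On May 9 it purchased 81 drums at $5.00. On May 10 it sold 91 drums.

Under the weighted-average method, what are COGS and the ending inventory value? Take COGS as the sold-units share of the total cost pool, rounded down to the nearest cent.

May 10, sell 91: 91/247 × $1,312.05 → $483.38
Ending inventory (cost pool remaining) = $828.67
Check: goods available $1,312.05 = COGS $483.38 + ending $828.67

COGS = $483.38; ending inventory = $828.67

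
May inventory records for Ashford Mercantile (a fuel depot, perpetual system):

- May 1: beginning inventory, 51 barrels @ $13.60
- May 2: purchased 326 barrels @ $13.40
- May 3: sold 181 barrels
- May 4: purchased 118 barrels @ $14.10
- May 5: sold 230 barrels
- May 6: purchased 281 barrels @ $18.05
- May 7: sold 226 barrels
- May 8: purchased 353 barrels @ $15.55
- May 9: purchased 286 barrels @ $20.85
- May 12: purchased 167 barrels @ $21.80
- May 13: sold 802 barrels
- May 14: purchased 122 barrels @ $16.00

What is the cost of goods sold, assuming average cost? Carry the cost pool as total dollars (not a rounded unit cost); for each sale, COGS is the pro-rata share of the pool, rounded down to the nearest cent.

After May 1: 51 on hand, pool $693.60 (≈ $13.6000 each)
After May 2: 377 on hand, pool $5,062.00 (≈ $13.4271 each)
May 3, sell 181: 181/377 × $5,062.00 → $2,430.29
After May 4: 314 on hand, pool $4,295.51 (≈ $13.6800 each)
May 5, sell 230: 230/314 × $4,295.51 → $3,146.39
After May 6: 365 on hand, pool $6,221.17 (≈ $17.0443 each)
May 7, sell 226: 226/365 × $6,221.17 → $3,852.01
After May 8: 492 on hand, pool $7,858.31 (≈ $15.9722 each)
After May 9: 778 on hand, pool $13,821.41 (≈ $17.7653 each)
After May 12: 945 on hand, pool $17,462.01 (≈ $18.4783 each)
May 13, sell 802: 802/945 × $17,462.01 → $14,819.61
After May 14: 265 on hand, pool $4,594.40 (≈ $17.3374 each)
Total COGS = $2,430.29 + $3,146.39 + $3,852.01 + $14,819.61 = $24,248.30
Ending inventory (cost pool remaining) = $4,594.40

COGS = $24,248.30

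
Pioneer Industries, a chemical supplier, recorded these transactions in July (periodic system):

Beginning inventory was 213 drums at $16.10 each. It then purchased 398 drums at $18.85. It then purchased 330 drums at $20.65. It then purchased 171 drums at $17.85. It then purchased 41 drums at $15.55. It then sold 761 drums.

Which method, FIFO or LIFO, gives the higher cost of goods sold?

FIFO COGS: 213 @ $16.10 + 398 @ $18.85 + 150 @ $20.65 = $14,029.10
LIFO COGS: 41 @ $15.55 + 171 @ $17.85 + 330 @ $20.65 + 219 @ $18.85 = $14,632.55

LIFO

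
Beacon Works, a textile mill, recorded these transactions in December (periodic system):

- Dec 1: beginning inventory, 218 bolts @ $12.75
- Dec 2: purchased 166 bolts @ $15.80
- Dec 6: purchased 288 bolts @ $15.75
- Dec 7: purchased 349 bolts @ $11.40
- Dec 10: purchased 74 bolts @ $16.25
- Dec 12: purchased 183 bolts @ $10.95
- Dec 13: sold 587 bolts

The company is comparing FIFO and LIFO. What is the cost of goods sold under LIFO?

FIFO COGS: 218 @ $12.75 + 166 @ $15.80 + 203 @ $15.75 = $8,599.55
LIFO COGS: 183 @ $10.95 + 74 @ $16.25 + 330 @ $11.40 = $6,968.35

COGS = $6,968.35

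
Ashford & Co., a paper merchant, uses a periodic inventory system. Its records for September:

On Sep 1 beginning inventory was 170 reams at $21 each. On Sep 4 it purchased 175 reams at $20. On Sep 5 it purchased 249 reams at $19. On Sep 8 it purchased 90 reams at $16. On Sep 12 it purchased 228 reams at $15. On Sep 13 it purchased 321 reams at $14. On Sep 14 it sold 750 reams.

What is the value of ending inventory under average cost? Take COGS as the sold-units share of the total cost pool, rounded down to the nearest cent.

Ending inventory = $8,287.00

Sep 14, sell 750: 750/1233 × $21,155.00 → $12,868.00
Ending inventory (cost pool remaining) = $8,287.00
Check: goods available $21,155.00 = COGS $12,868.00 + ending $8,287.00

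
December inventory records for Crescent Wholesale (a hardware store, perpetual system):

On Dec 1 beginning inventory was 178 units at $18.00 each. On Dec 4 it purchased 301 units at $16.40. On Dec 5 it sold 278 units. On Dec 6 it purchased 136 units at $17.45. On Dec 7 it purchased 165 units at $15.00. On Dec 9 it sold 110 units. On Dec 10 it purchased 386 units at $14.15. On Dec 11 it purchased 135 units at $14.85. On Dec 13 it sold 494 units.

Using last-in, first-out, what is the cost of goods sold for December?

Dec 5, 278 sold [LIFO — newest first]: 278 @ $16.40 = $4,559.20
Dec 9, 110 sold [LIFO — newest first]: 110 @ $15.00 = $1,650.00
Dec 13, 494 sold [LIFO — newest first]: 135 @ $14.85 + 359 @ $14.15 = $7,084.60
Total COGS = $4,559.20 + $1,650.00 + $7,084.60 = $13,293.80
Ending inventory: 178 @ $18.00 + 23 @ $16.40 + 136 @ $17.45 + 55 @ $15.00 + 27 @ $14.15 = $7,161.45

COGS = $13,293.80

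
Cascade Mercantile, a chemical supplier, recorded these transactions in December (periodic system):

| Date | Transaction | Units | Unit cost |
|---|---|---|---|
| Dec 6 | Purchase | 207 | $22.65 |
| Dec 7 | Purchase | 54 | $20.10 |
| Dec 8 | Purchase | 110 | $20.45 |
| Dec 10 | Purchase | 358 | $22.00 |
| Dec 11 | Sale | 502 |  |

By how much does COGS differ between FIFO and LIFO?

$96.55

FIFO COGS: 207 @ $22.65 + 54 @ $20.10 + 110 @ $20.45 + 131 @ $22.00 = $10,905.45
LIFO COGS: 358 @ $22.00 + 110 @ $20.45 + 34 @ $20.10 = $10,808.90
Difference = |$10,905.45 − $10,808.90| = $96.55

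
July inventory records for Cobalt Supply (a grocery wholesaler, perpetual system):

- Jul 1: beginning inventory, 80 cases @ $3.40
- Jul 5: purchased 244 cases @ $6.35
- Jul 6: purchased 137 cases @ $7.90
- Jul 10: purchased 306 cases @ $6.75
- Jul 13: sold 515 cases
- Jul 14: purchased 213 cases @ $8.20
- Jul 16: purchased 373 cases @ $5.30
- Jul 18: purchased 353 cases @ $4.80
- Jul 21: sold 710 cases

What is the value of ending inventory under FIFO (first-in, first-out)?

Jul 13, 515 sold [FIFO — oldest first]: 80 @ $3.40 + 244 @ $6.35 + 137 @ $7.90 + 54 @ $6.75 = $3,268.20
Jul 21, 710 sold [FIFO — oldest first]: 252 @ $6.75 + 213 @ $8.20 + 245 @ $5.30 = $4,746.10
Total COGS = $3,268.20 + $4,746.10 = $8,014.30
Ending inventory: 128 @ $5.30 + 353 @ $4.80 = $2,372.80

Ending inventory = $2,372.80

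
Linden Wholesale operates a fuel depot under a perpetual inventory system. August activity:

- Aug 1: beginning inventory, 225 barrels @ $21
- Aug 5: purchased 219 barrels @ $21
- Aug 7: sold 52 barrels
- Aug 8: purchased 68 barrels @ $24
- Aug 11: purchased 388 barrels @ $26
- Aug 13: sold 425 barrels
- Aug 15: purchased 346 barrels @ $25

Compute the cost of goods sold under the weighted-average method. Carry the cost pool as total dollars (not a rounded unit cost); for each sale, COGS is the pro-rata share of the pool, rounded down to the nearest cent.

After Aug 1: 225 on hand, pool $4,725.00 (≈ $21.0000 each)
After Aug 5: 444 on hand, pool $9,324.00 (≈ $21.0000 each)
Aug 7, sell 52: 52/444 × $9,324.00 → $1,092.00
After Aug 8: 460 on hand, pool $9,864.00 (≈ $21.4435 each)
After Aug 11: 848 on hand, pool $19,952.00 (≈ $23.5283 each)
Aug 13, sell 425: 425/848 × $19,952.00 → $9,999.52
After Aug 15: 769 on hand, pool $18,602.48 (≈ $24.1905 each)
Total COGS = $1,092.00 + $9,999.52 = $11,091.52
Ending inventory (cost pool remaining) = $18,602.48
Check: goods available $29,694.00 = COGS $11,091.52 + ending $18,602.48

COGS = $11,091.52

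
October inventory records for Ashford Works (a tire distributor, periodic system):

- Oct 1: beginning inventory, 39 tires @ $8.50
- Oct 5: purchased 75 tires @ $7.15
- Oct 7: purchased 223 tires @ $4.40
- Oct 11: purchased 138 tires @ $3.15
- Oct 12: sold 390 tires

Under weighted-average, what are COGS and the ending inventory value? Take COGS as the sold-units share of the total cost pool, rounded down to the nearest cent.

Oct 12, sell 390: 390/475 × $2,283.65 → $1,874.99
Ending inventory (cost pool remaining) = $408.66

COGS = $1,874.99; ending inventory = $408.66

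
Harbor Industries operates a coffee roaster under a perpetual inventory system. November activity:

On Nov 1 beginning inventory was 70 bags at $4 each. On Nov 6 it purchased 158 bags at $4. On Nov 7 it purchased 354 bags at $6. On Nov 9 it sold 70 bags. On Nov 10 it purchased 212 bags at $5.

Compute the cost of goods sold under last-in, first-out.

COGS = $420

Nov 9, 70 sold [LIFO — newest first]: 70 @ $6 = $420
Ending inventory: 70 @ $4 + 158 @ $4 + 284 @ $6 + 212 @ $5 = $3,676
Check: goods available $4,096 = COGS $420 + ending $3,676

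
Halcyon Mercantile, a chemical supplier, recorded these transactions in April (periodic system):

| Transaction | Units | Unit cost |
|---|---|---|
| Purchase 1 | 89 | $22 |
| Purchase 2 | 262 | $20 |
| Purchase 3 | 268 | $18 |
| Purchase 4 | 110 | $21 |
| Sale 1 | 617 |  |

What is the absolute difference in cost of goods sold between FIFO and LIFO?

FIFO COGS: 89 @ $22 + 262 @ $20 + 266 @ $18 = $11,986
LIFO COGS: 110 @ $21 + 268 @ $18 + 239 @ $20 = $11,914
Difference = |$11,986 − $11,914| = $72

$72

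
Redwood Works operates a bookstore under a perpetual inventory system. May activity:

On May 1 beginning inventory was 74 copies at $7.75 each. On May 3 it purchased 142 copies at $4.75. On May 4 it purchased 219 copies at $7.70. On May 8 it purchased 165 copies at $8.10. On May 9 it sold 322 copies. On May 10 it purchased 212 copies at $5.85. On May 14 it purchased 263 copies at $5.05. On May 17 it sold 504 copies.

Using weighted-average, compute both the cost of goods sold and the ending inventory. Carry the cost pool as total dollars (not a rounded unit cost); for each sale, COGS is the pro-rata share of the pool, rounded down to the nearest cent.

After May 1: 74 on hand, pool $573.50 (≈ $7.7500 each)
After May 3: 216 on hand, pool $1,248.00 (≈ $5.7778 each)
After May 4: 435 on hand, pool $2,934.30 (≈ $6.7455 each)
After May 8: 600 on hand, pool $4,270.80 (≈ $7.1180 each)
May 9, sell 322: 322/600 × $4,270.80 → $2,291.99
After May 10: 490 on hand, pool $3,219.01 (≈ $6.5694 each)
After May 14: 753 on hand, pool $4,547.16 (≈ $6.0387 each)
May 17, sell 504: 504/753 × $4,547.16 → $3,043.51
Total COGS = $2,291.99 + $3,043.51 = $5,335.50
Ending inventory (cost pool remaining) = $1,503.65

COGS = $5,335.50; ending inventory = $1,503.65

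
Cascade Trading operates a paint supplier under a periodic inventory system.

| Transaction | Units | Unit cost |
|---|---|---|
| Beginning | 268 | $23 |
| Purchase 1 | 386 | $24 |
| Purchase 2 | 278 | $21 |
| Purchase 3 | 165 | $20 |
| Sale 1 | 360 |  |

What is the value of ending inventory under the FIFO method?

Sale 1 (360) [FIFO — oldest first]: 268 @ $23 + 92 @ $24 = $8,372
Ending inventory: 294 @ $24 + 278 @ $21 + 165 @ $20 = $16,194
Check: goods available $24,566 = COGS $8,372 + ending $16,194

Ending inventory = $16,194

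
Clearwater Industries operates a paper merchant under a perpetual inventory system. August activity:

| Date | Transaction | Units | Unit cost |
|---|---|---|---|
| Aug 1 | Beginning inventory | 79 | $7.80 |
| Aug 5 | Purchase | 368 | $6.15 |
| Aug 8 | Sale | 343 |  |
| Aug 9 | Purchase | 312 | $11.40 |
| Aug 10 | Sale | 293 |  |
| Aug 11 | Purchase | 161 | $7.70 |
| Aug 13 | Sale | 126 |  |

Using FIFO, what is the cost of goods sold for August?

COGS = $6,459.30

Aug 8, 343 sold [FIFO — oldest first]: 79 @ $7.80 + 264 @ $6.15 = $2,239.80
Aug 10, 293 sold [FIFO — oldest first]: 104 @ $6.15 + 189 @ $11.40 = $2,794.20
Aug 13, 126 sold [FIFO — oldest first]: 123 @ $11.40 + 3 @ $7.70 = $1,425.30
Total COGS = $2,239.80 + $2,794.20 + $1,425.30 = $6,459.30
Ending inventory: 158 @ $7.70 = $1,216.60
Check: goods available $7,675.90 = COGS $6,459.30 + ending $1,216.60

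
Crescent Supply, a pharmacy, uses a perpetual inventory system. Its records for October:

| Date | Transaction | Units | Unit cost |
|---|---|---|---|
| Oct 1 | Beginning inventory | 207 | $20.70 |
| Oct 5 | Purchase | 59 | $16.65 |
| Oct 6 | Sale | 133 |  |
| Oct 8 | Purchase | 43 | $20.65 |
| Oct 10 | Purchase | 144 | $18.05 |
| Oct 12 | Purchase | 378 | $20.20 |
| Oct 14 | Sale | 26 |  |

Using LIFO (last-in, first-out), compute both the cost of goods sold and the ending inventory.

COGS = $3,039.35; ending inventory = $13,350.65

Oct 6, 133 sold [LIFO — newest first]: 59 @ $16.65 + 74 @ $20.70 = $2,514.15
Oct 14, 26 sold [LIFO — newest first]: 26 @ $20.20 = $525.20
Total COGS = $2,514.15 + $525.20 = $3,039.35
Ending inventory: 133 @ $20.70 + 43 @ $20.65 + 144 @ $18.05 + 352 @ $20.20 = $13,350.65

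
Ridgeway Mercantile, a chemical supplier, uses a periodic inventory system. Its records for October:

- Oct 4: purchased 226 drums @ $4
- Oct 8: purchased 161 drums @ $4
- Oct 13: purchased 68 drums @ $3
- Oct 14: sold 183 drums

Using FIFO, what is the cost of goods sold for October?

Oct 14, 183 sold [FIFO — oldest first]: 183 @ $4 = $732
Ending inventory: 43 @ $4 + 161 @ $4 + 68 @ $3 = $1,020

COGS = $732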